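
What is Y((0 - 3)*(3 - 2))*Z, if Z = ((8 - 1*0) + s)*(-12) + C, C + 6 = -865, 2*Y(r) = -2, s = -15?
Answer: 787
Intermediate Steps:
Y(r) = -1 (Y(r) = (½)*(-2) = -1)
C = -871 (C = -6 - 865 = -871)
Z = -787 (Z = ((8 - 1*0) - 15)*(-12) - 871 = ((8 + 0) - 15)*(-12) - 871 = (8 - 15)*(-12) - 871 = -7*(-12) - 871 = 84 - 871 = -787)
Y((0 - 3)*(3 - 2))*Z = -1*(-787) = 787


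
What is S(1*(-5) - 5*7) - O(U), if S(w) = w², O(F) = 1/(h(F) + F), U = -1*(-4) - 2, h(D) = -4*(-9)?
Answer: 60799/38 ≈ 1600.0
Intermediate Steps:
h(D) = 36
U = 2 (U = 4 - 2 = 2)
O(F) = 1/(36 + F)
S(1*(-5) - 5*7) - O(U) = (1*(-5) - 5*7)² - 1/(36 + 2) = (-5 - 35)² - 1/38 = (-40)² - 1*1/38 = 1600 - 1/38 = 60799/38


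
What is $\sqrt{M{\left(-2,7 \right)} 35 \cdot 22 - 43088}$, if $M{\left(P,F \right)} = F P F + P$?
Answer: $2 i \sqrt{30022} \approx 346.54 i$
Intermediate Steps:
$M{\left(P,F \right)} = P + P F^{2}$ ($M{\left(P,F \right)} = P F^{2} + P = P + P F^{2}$)
$\sqrt{M{\left(-2,7 \right)} 35 \cdot 22 - 43088} = \sqrt{- 2 \left(1 + 7^{2}\right) 35 \cdot 22 - 43088} = \sqrt{- 2 \left(1 + 49\right) 35 \cdot 22 - 43088} = \sqrt{\left(-2\right) 50 \cdot 35 \cdot 22 - 43088} = \sqrt{\left(-100\right) 35 \cdot 22 - 43088} = \sqrt{\left(-3500\right) 22 - 43088} = \sqrt{-77000 - 43088} = \sqrt{-120088} = 2 i \sqrt{30022}$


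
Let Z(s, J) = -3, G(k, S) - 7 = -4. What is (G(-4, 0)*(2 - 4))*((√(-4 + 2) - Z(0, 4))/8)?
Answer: -9/4 - 3*I*√2/4 ≈ -2.25 - 1.0607*I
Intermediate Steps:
G(k, S) = 3 (G(k, S) = 7 - 4 = 3)
(G(-4, 0)*(2 - 4))*((√(-4 + 2) - Z(0, 4))/8) = (3*(2 - 4))*((√(-4 + 2) - 1*(-3))/8) = (3*(-2))*((√(-2) + 3)*(⅛)) = -6*(I*√2 + 3)/8 = -6*(3 + I*√2)/8 = -6*(3/8 + I*√2/8) = -9/4 - 3*I*√2/4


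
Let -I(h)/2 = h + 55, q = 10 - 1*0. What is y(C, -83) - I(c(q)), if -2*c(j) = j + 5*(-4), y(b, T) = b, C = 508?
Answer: 628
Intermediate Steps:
q = 10 (q = 10 + 0 = 10)
c(j) = 10 - j/2 (c(j) = -(j + 5*(-4))/2 = -(j - 20)/2 = -(-20 + j)/2 = 10 - j/2)
I(h) = -110 - 2*h (I(h) = -2*(h + 55) = -2*(55 + h) = -110 - 2*h)
y(C, -83) - I(c(q)) = 508 - (-110 - 2*(10 - 1/2*10)) = 508 - (-110 - 2*(10 - 5)) = 508 - (-110 - 2*5) = 508 - (-110 - 10) = 508 - 1*(-120) = 508 + 120 = 628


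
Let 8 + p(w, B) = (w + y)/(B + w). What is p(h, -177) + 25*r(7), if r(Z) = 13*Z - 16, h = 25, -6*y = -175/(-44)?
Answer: 74912551/40128 ≈ 1866.8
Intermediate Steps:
y = -175/264 (y = -(-175)/(6*(-44)) = -(-175)*(-1)/(6*44) = -⅙*175/44 = -175/264 ≈ -0.66288)
p(w, B) = -8 + (-175/264 + w)/(B + w) (p(w, B) = -8 + (w - 175/264)/(B + w) = -8 + (-175/264 + w)/(B + w))
r(Z) = -16 + 13*Z
p(h, -177) + 25*r(7) = (-175/264 - 8*(-177) - 7*25)/(-177 + 25) + 25*(-16 + 13*7) = (-175/264 + 1416 - 175)/(-152) + 25*(-16 + 91) = -1/152*327449/264 + 25*75 = -327449/40128 + 1875 = 74912551/40128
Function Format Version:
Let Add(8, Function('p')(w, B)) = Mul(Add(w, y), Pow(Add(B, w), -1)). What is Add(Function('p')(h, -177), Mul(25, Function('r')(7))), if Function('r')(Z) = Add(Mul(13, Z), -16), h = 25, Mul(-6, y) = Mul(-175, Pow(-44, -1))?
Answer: Rational(74912551, 40128) ≈ 1866.8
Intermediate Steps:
y = Rational(-175, 264) (y = Mul(Rational(-1, 6), Mul(-175, Pow(-44, -1))) = Mul(Rational(-1, 6), Mul(-175, Rational(-1, 44))) = Mul(Rational(-1, 6), Rational(175, 44)) = Rational(-175, 264) ≈ -0.66288)
Function('p')(w, B) = Add(-8, Mul(Pow(Add(B, w), -1), Add(Rational(-175, 264), w))) (Function('p')(w, B) = Add(-8, Mul(Add(w, Rational(-175, 264)), Pow(Add(B, w), -1))) = Add(-8, Mul(Add(Rational(-175, 264), w), Pow(Add(B, w), -1))) = Add(-8, Mul(Pow(Add(B, w), -1), Add(Rational(-175, 264), w))))
Function('r')(Z) = Add(-16, Mul(13, Z))
Add(Function('p')(h, -177), Mul(25, Function('r')(7))) = Add(Mul(Pow(Add(-177, 25), -1), Add(Rational(-175, 264), Mul(-8, -177), Mul(-7, 25))), Mul(25, Add(-16, Mul(13, 7)))) = Add(Mul(Pow(-152, -1), Add(Rational(-175, 264), 1416, -175)), Mul(25, Add(-16, 91))) = Add(Mul(Rational(-1, 152), Rational(327449, 264)), Mul(25, 75)) = Add(Rational(-327449, 40128), 1875) = Rational(74912551, 40128)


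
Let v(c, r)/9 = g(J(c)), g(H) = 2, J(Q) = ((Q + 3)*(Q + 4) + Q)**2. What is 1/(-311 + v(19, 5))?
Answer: -1/293 ≈ -0.0034130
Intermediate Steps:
J(Q) = (Q + (3 + Q)*(4 + Q))**2 (J(Q) = ((3 + Q)*(4 + Q) + Q)**2 = (Q + (3 + Q)*(4 + Q))**2)
v(c, r) = 18 (v(c, r) = 9*2 = 18)
1/(-311 + v(19, 5)) = 1/(-311 + 18) = 1/(-293) = -1/293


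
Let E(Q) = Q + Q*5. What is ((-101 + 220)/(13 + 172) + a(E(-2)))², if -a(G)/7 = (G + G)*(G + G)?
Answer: 556219131601/34225 ≈ 1.6252e+7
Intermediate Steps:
E(Q) = 6*Q (E(Q) = Q + 5*Q = 6*Q)
a(G) = -28*G² (a(G) = -7*(G + G)*(G + G) = -7*2*G*2*G = -28*G²)
((-101 + 220)/(13 + 172) + a(E(-2)))² = ((-101 + 220)/(13 + 172) - 28*(6*(-2))²)² = (119/185 - 28*(-12)²)² = (119*(1/185) - 28*144)² = (119/185 - 4032)² = (-745801/185)² = 556219131601/34225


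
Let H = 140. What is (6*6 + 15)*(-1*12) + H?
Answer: -472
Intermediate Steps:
(6*6 + 15)*(-1*12) + H = (6*6 + 15)*(-1*12) + 140 = (36 + 15)*(-12) + 140 = 51*(-12) + 140 = -612 + 140 = -472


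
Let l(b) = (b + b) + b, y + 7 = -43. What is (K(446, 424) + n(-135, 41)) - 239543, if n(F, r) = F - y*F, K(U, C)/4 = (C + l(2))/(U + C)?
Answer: -21439064/87 ≈ -2.4643e+5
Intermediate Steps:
y = -50 (y = -7 - 43 = -50)
l(b) = 3*b (l(b) = 2*b + b = 3*b)
K(U, C) = 4*(6 + C)/(C + U) (K(U, C) = 4*((C + 3*2)/(U + C)) = 4*((C + 6)/(C + U)) = 4*((6 + C)/(C + U)) = 4*(6 + C)/(C + U))
n(F, r) = 51*F (n(F, r) = F - (-50)*F = F + 50*F = 51*F)
(K(446, 424) + n(-135, 41)) - 239543 = (4*(6 + 424)/(424 + 446) + 51*(-135)) - 239543 = (4*430/870 - 6885) - 239543 = (4*(1/870)*430 - 6885) - 239543 = (172/87 - 6885) - 239543 = -598823/87 - 239543 = -21439064/87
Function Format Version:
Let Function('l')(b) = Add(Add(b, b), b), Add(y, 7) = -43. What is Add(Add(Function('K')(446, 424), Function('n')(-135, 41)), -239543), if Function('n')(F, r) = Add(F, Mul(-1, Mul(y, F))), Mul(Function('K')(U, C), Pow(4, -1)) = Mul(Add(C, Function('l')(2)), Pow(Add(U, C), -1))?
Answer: Rational(-21439064, 87) ≈ -2.4643e+5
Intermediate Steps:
y = -50 (y = Add(-7, -43) = -50)
Function('l')(b) = Mul(3, b) (Function('l')(b) = Add(Mul(2, b), b) = Mul(3, b))
Function('K')(U, C) = Mul(4, Pow(Add(C, U), -1), Add(6, C)) (Function('K')(U, C) = Mul(4, Mul(Add(C, Mul(3, 2)), Pow(Add(U, C), -1))) = Mul(4, Mul(Add(C, 6), Pow(Add(C, U), -1))) = Mul(4, Mul(Add(6, C), Pow(Add(C, U), -1))) = Mul(4, Mul(Pow(Add(C, U), -1), Add(6, C))) = Mul(4, Pow(Add(C, U), -1), Add(6, C)))
Function('n')(F, r) = Mul(51, F) (Function('n')(F, r) = Add(F, Mul(-1, Mul(-50, F))) = Add(F, Mul(50, F)) = Mul(51, F))
Add(Add(Function('K')(446, 424), Function('n')(-135, 41)), -239543) = Add(Add(Mul(4, Pow(Add(424, 446), -1), Add(6, 424)), Mul(51, -135)), -239543) = Add(Add(Mul(4, Pow(870, -1), 430), -6885), -239543) = Add(Add(Mul(4, Rational(1, 870), 430), -6885), -239543) = Add(Add(Rational(172, 87), -6885), -239543) = Add(Rational(-598823, 87), -239543) = Rational(-21439064, 87)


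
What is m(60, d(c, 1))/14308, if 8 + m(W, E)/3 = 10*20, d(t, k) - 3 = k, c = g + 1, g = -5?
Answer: 144/3577 ≈ 0.040257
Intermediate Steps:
c = -4 (c = -5 + 1 = -4)
d(t, k) = 3 + k
m(W, E) = 576 (m(W, E) = -24 + 3*(10*20) = -24 + 3*200 = -24 + 600 = 576)
m(60, d(c, 1))/14308 = 576/14308 = 576*(1/14308) = 144/3577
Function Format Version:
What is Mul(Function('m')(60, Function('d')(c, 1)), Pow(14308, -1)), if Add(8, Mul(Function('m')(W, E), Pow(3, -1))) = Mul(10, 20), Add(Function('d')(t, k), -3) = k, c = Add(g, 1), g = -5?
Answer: Rational(144, 3577) ≈ 0.040257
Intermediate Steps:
c = -4 (c = Add(-5, 1) = -4)
Function('d')(t, k) = Add(3, k)
Function('m')(W, E) = 576 (Function('m')(W, E) = Add(-24, Mul(3, Mul(10, 20))) = Add(-24, Mul(3, 200)) = Add(-24, 600) = 576)
Mul(Function('m')(60, Function('d')(c, 1)), Pow(14308, -1)) = Mul(576, Pow(14308, -1)) = Mul(576, Rational(1, 14308)) = Rational(144, 3577)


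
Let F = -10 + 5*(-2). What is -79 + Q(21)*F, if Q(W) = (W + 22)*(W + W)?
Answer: -36199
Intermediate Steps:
Q(W) = 2*W*(22 + W) (Q(W) = (22 + W)*(2*W) = 2*W*(22 + W))
F = -20 (F = -10 - 10 = -20)
-79 + Q(21)*F = -79 + (2*21*(22 + 21))*(-20) = -79 + (2*21*43)*(-20) = -79 + 1806*(-20) = -79 - 36120 = -36199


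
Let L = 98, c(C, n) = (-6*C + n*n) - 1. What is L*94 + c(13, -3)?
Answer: 9142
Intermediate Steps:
c(C, n) = -1 + n² - 6*C (c(C, n) = (-6*C + n²) - 1 = (n² - 6*C) - 1 = -1 + n² - 6*C)
L*94 + c(13, -3) = 98*94 + (-1 + (-3)² - 6*13) = 9212 + (-1 + 9 - 78) = 9212 - 70 = 9142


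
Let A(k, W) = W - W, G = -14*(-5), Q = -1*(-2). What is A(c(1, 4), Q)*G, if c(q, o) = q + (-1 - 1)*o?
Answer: 0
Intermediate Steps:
Q = 2
c(q, o) = q - 2*o
G = 70
A(k, W) = 0
A(c(1, 4), Q)*G = 0*70 = 0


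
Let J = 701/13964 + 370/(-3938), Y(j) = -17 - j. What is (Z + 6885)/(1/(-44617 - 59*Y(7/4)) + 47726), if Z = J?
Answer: 32946804697321327/228384777543570824 ≈ 0.14426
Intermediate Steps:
J = -1203071/27495116 (J = 701*(1/13964) + 370*(-1/3938) = 701/13964 - 185/1969 = -1203071/27495116 ≈ -0.043756)
Z = -1203071/27495116 ≈ -0.043756
(Z + 6885)/(1/(-44617 - 59*Y(7/4)) + 47726) = (-1203071/27495116 + 6885)/(1/(-44617 - 59*(-17 - 7/4)) + 47726) = 189302670589/(27495116*(1/(-44617 - 59*(-17 - 7/4)) + 47726)) = 189302670589/(27495116*(1/(-44617 - 59*(-75/4)) + 47726)) = 189302670589/(27495116*(1/(-44617 + 4425/4) + 47726)) = 189302670589/(27495116*(1/(-174043/4) + 47726)) = 189302670589/(27495116*(-4/174043 + 47726)) = 189302670589/(27495116*(8306376214/174043)) = (189302670589/27495116)*(174043/8306376214) = 32946804697321327/228384777543570824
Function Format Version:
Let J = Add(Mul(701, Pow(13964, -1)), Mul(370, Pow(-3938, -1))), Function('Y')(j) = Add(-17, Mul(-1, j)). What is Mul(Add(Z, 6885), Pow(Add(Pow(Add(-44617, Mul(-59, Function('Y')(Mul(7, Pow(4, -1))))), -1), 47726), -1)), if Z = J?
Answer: Rational(32946804697321327, 228384777543570824) ≈ 0.14426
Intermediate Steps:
J = Rational(-1203071, 27495116) (J = Add(Mul(701, Rational(1, 13964)), Mul(370, Rational(-1, 3938))) = Add(Rational(701, 13964), Rational(-185, 1969)) = Rational(-1203071, 27495116) ≈ -0.043756)
Z = Rational(-1203071, 27495116) ≈ -0.043756
Mul(Add(Z, 6885), Pow(Add(Pow(Add(-44617, Mul(-59, Function('Y')(Mul(7, Pow(4, -1))))), -1), 47726), -1)) = Mul(Add(Rational(-1203071, 27495116), 6885), Pow(Add(Pow(Add(-44617, Mul(-59, Add(-17, Mul(-1, Mul(7, Pow(4, -1)))))), -1), 47726), -1)) = Mul(Rational(189302670589, 27495116), Pow(Add(Pow(Add(-44617, Mul(-59, Add(-17, Mul(-1, Mul(7, Rational(1, 4)))))), -1), 47726), -1)) = Mul(Rational(189302670589, 27495116), Pow(Add(Pow(Add(-44617, Mul(-59, Add(-17, Mul(-1, Rational(7, 4))))), -1), 47726), -1)) = Mul(Rational(189302670589, 27495116), Pow(Add(Pow(Add(-44617, Mul(-59, Add(-17, Rational(-7, 4)))), -1), 47726), -1)) = Mul(Rational(189302670589, 27495116), Pow(Add(Pow(Add(-44617, Mul(-59, Rational(-75, 4))), -1), 47726), -1)) = Mul(Rational(189302670589, 27495116), Pow(Add(Pow(Add(-44617, Rational(4425, 4)), -1), 47726), -1)) = Mul(Rational(189302670589, 27495116), Pow(Add(Pow(Rational(-174043, 4), -1), 47726), -1)) = Mul(Rational(189302670589, 27495116), Pow(Add(Rational(-4, 174043), 47726), -1)) = Mul(Rational(189302670589, 27495116), Pow(Rational(8306376214, 174043), -1)) = Mul(Rational(189302670589, 27495116), Rational(174043, 8306376214)) = Rational(32946804697321327, 228384777543570824)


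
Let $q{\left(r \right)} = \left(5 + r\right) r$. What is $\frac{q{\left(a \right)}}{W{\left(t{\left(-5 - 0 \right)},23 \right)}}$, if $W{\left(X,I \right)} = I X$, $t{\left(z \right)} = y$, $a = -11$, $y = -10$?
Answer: $- \frac{33}{115} \approx -0.28696$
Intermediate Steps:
$t{\left(z \right)} = -10$
$q{\left(r \right)} = r \left(5 + r\right)$
$\frac{q{\left(a \right)}}{W{\left(t{\left(-5 - 0 \right)},23 \right)}} = \frac{\left(-11\right) \left(5 - 11\right)}{23 \left(-10\right)} = \frac{\left(-11\right) \left(-6\right)}{-230} = 66 \left(- \frac{1}{230}\right) = - \frac{33}{115}$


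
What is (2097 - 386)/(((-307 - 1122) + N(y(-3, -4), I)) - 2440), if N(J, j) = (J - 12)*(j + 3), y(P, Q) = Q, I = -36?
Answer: -1711/3341 ≈ -0.51212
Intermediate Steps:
N(J, j) = (-12 + J)*(3 + j)
(2097 - 386)/(((-307 - 1122) + N(y(-3, -4), I)) - 2440) = (2097 - 386)/(((-307 - 1122) + (-36 - 12*(-36) + 3*(-4) - 4*(-36))) - 2440) = 1711/((-1429 + (-36 + 432 - 12 + 144)) - 2440) = 1711/((-1429 + 528) - 2440) = 1711/(-901 - 2440) = 1711/(-3341) = 1711*(-1/3341) = -1711/3341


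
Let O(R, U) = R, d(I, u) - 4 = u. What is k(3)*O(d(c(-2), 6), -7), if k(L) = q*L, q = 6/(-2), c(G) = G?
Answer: -90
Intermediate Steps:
d(I, u) = 4 + u
q = -3 (q = 6*(-1/2) = -3)
k(L) = -3*L
k(3)*O(d(c(-2), 6), -7) = (-3*3)*(4 + 6) = -9*10 = -90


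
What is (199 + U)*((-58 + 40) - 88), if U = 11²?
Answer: -33920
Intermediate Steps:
U = 121
(199 + U)*((-58 + 40) - 88) = (199 + 121)*((-58 + 40) - 88) = 320*(-18 - 88) = 320*(-106) = -33920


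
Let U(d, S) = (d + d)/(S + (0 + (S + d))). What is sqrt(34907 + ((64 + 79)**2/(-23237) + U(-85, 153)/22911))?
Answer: 4*sqrt(104500051696436553876810)/6920977791 ≈ 186.83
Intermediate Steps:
U(d, S) = 2*d/(d + 2*S) (U(d, S) = (2*d)/(S + (S + d)) = (2*d)/(d + 2*S) = 2*d/(d + 2*S))
sqrt(34907 + ((64 + 79)**2/(-23237) + U(-85, 153)/22911)) = sqrt(34907 + ((64 + 79)**2/(-23237) + (2*(-85)/(-85 + 2*153))/22911)) = sqrt(34907 + (143**2*(-1/23237) + (2*(-85)/(-85 + 306))*(1/22911))) = sqrt(34907 + (20449*(-1/23237) + (2*(-85)/221)*(1/22911))) = sqrt(34907 + (-20449/23237 + (2*(-85)*(1/221))*(1/22911))) = sqrt(34907 + (-20449/23237 - 10/13*1/22911)) = sqrt(34907 + (-20449/23237 - 10/297843)) = sqrt(34907 - 6090823877/6920977791) = sqrt(241584480926560/6920977791) = 4*sqrt(104500051696436553876810)/6920977791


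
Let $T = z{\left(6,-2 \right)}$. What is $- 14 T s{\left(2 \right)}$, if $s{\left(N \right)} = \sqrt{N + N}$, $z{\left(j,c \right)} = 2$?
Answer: $-56$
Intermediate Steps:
$s{\left(N \right)} = \sqrt{2} \sqrt{N}$ ($s{\left(N \right)} = \sqrt{2 N} = \sqrt{2} \sqrt{N}$)
$T = 2$
$- 14 T s{\left(2 \right)} = \left(-14\right) 2 \sqrt{2} \sqrt{2} = \left(-28\right) 2 = -56$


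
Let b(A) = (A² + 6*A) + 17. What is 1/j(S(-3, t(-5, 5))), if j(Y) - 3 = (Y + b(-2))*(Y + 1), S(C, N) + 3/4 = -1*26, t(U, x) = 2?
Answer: 16/7361 ≈ 0.0021736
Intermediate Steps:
b(A) = 17 + A² + 6*A
S(C, N) = -107/4 (S(C, N) = -¾ - 1*26 = -¾ - 26 = -107/4)
j(Y) = 3 + (1 + Y)*(9 + Y) (j(Y) = 3 + (Y + (17 + (-2)² + 6*(-2)))*(Y + 1) = 3 + (Y + (17 + 4 - 12))*(1 + Y) = 3 + (Y + 9)*(1 + Y) = 3 + (9 + Y)*(1 + Y) = 3 + (1 + Y)*(9 + Y))
1/j(S(-3, t(-5, 5))) = 1/(12 + (-107/4)² + 10*(-107/4)) = 1/(12 + 11449/16 - 535/2) = 1/(7361/16) = 16/7361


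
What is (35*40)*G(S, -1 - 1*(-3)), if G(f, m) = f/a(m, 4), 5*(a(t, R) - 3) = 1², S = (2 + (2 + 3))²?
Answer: 42875/2 ≈ 21438.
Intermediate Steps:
S = 49 (S = (2 + 5)² = 7² = 49)
a(t, R) = 16/5 (a(t, R) = 3 + (⅕)*1² = 3 + (⅕)*1 = 3 + ⅕ = 16/5)
G(f, m) = 5*f/16 (G(f, m) = f/(16/5) = f*(5/16) = 5*f/16)
(35*40)*G(S, -1 - 1*(-3)) = (35*40)*((5/16)*49) = 1400*(245/16) = 42875/2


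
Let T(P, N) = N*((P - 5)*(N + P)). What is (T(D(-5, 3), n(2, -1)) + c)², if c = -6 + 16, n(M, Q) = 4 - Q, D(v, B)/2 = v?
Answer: 148225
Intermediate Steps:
D(v, B) = 2*v
T(P, N) = N*(-5 + P)*(N + P) (T(P, N) = N*((-5 + P)*(N + P)) = N*(-5 + P)*(N + P))
c = 10
(T(D(-5, 3), n(2, -1)) + c)² = ((4 - 1*(-1))*((2*(-5))² - 5*(4 - 1*(-1)) - 10*(-5) + (4 - 1*(-1))*(2*(-5))) + 10)² = ((4 + 1)*((-10)² - 5*(4 + 1) - 5*(-10) + (4 + 1)*(-10)) + 10)² = (5*(100 - 5*5 + 50 + 5*(-10)) + 10)² = (5*(100 - 25 + 50 - 50) + 10)² = (5*75 + 10)² = (375 + 10)² = 385² = 148225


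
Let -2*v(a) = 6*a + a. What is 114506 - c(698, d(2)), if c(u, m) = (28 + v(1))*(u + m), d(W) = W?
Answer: 97356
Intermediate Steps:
v(a) = -7*a/2 (v(a) = -(6*a + a)/2 = -7*a/2)
c(u, m) = 49*m/2 + 49*u/2 (c(u, m) = (28 - 7/2*1)*(u + m) = (28 - 7/2)*(m + u) = 49*(m + u)/2 = 49*m/2 + 49*u/2)
114506 - c(698, d(2)) = 114506 - ((49/2)*2 + (49/2)*698) = 114506 - (49 + 17101) = 114506 - 1*17150 = 114506 - 17150 = 97356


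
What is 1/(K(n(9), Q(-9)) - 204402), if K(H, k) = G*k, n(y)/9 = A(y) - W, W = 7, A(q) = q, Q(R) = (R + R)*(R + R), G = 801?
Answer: 1/55122 ≈ 1.8142e-5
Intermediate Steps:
Q(R) = 4*R² (Q(R) = (2*R)*(2*R) = 4*R²)
n(y) = -63 + 9*y (n(y) = 9*(y - 1*7) = 9*(y - 7) = 9*(-7 + y) = -63 + 9*y)
K(H, k) = 801*k
1/(K(n(9), Q(-9)) - 204402) = 1/(801*(4*(-9)²) - 204402) = 1/(801*(4*81) - 204402) = 1/(801*324 - 204402) = 1/(259524 - 204402) = 1/55122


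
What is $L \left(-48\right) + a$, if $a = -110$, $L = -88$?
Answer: $4114$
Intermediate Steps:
$L \left(-48\right) + a = \left(-88\right) \left(-48\right) - 110 = 4224 - 110 = 4114$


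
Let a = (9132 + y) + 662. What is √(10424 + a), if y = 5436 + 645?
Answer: 17*√91 ≈ 162.17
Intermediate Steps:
y = 6081
a = 15875 (a = (9132 + 6081) + 662 = 15213 + 662 = 15875)
√(10424 + a) = √(10424 + 15875) = √26299 = 17*√91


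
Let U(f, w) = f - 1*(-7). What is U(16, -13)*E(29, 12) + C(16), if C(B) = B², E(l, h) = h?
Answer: 532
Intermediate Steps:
U(f, w) = 7 + f (U(f, w) = f + 7 = 7 + f)
U(16, -13)*E(29, 12) + C(16) = (7 + 16)*12 + 16² = 23*12 + 256 = 276 + 256 = 532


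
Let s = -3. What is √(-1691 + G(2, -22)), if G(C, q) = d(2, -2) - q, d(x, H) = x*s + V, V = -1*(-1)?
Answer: 3*I*√186 ≈ 40.915*I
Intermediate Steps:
V = 1
d(x, H) = 1 - 3*x (d(x, H) = x*(-3) + 1 = -3*x + 1 = 1 - 3*x)
G(C, q) = -5 - q (G(C, q) = (1 - 3*2) - q = (1 - 6) - q = -5 - q)
√(-1691 + G(2, -22)) = √(-1691 + (-5 - 1*(-22))) = √(-1691 + (-5 + 22)) = √(-1691 + 17) = √(-1674) = 3*I*√186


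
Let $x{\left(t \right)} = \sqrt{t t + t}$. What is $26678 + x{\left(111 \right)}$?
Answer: $26678 + 4 \sqrt{777} \approx 26790.0$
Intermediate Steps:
$x{\left(t \right)} = \sqrt{t + t^{2}}$ ($x{\left(t \right)} = \sqrt{t^{2} + t} = \sqrt{t + t^{2}}$)
$26678 + x{\left(111 \right)} = 26678 + \sqrt{111 \left(1 + 111\right)} = 26678 + \sqrt{111 \cdot 112} = 26678 + \sqrt{12432} = 26678 + 4 \sqrt{777}$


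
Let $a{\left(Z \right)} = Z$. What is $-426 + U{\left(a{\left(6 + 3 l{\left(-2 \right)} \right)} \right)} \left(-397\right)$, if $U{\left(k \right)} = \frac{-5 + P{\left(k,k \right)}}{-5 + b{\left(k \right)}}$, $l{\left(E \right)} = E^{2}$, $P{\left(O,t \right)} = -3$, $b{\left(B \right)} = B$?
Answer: $- \frac{2362}{13} \approx -181.69$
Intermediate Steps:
$U{\left(k \right)} = - \frac{8}{-5 + k}$ ($U{\left(k \right)} = \frac{-5 - 3}{-5 + k} = - \frac{8}{-5 + k}$)
$-426 + U{\left(a{\left(6 + 3 l{\left(-2 \right)} \right)} \right)} \left(-397\right) = -426 + - \frac{8}{-5 + \left(6 + 3 \left(-2\right)^{2}\right)} \left(-397\right) = -426 + - \frac{8}{-5 + \left(6 + 3 \cdot 4\right)} \left(-397\right) = -426 + - \frac{8}{-5 + \left(6 + 12\right)} \left(-397\right) = -426 + - \frac{8}{-5 + 18} \left(-397\right) = -426 + - \frac{8}{13} \left(-397\right) = -426 + \left(-8\right) \frac{1}{13} \left(-397\right) = -426 - - \frac{3176}{13} = -426 + \frac{3176}{13} = - \frac{2362}{13}$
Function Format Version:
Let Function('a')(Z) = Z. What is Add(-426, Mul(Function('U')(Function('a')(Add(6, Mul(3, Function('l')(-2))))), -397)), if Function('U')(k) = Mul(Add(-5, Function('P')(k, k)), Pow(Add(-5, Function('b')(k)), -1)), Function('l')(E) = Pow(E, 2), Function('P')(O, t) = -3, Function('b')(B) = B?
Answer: Rational(-2362, 13) ≈ -181.69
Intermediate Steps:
Function('U')(k) = Mul(-8, Pow(Add(-5, k), -1)) (Function('U')(k) = Mul(Add(-5, -3), Pow(Add(-5, k), -1)) = Mul(-8, Pow(Add(-5, k), -1)))
Add(-426, Mul(Function('U')(Function('a')(Add(6, Mul(3, Function('l')(-2))))), -397)) = Add(-426, Mul(Mul(-8, Pow(Add(-5, Add(6, Mul(3, Pow(-2, 2)))), -1)), -397)) = Add(-426, Mul(Mul(-8, Pow(Add(-5, Add(6, Mul(3, 4))), -1)), -397)) = Add(-426, Mul(Mul(-8, Pow(Add(-5, Add(6, 12)), -1)), -397)) = Add(-426, Mul(Mul(-8, Pow(Add(-5, 18), -1)), -397)) = Add(-426, Mul(Mul(-8, Pow(13, -1)), -397)) = Add(-426, Mul(Mul(-8, Rational(1, 13)), -397)) = Add(-426, Mul(Rational(-8, 13), -397)) = Add(-426, Rational(3176, 13)) = Rational(-2362, 13)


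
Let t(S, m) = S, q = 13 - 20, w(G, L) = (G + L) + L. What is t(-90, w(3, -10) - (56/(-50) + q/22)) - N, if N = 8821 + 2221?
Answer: -11132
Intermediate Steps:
w(G, L) = G + 2*L
q = -7
N = 11042
t(-90, w(3, -10) - (56/(-50) + q/22)) - N = -90 - 1*11042 = -90 - 11042 = -11132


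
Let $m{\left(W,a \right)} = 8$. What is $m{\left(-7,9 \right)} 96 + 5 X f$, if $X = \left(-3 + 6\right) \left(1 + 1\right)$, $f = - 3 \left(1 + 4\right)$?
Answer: $318$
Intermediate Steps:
$f = -15$ ($f = \left(-3\right) 5 = -15$)
$X = 6$ ($X = 3 \cdot 2 = 6$)
$m{\left(-7,9 \right)} 96 + 5 X f = 8 \cdot 96 + 5 \cdot 6 \left(-15\right) = 768 + 30 \left(-15\right) = 768 - 450 = 318$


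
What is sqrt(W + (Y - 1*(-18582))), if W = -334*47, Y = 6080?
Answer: 6*sqrt(249) ≈ 94.678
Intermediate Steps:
W = -15698
sqrt(W + (Y - 1*(-18582))) = sqrt(-15698 + (6080 - 1*(-18582))) = sqrt(-15698 + (6080 + 18582)) = sqrt(-15698 + 24662) = sqrt(8964) = 6*sqrt(249)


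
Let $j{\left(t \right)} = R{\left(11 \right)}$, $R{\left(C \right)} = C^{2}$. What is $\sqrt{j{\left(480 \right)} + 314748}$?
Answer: $\sqrt{314869} \approx 561.13$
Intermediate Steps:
$j{\left(t \right)} = 121$ ($j{\left(t \right)} = 11^{2} = 121$)
$\sqrt{j{\left(480 \right)} + 314748} = \sqrt{121 + 314748} = \sqrt{314869}$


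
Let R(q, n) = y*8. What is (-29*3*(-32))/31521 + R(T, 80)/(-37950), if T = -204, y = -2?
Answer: 17692856/199370325 ≈ 0.088744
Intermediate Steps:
R(q, n) = -16 (R(q, n) = -2*8 = -16)
(-29*3*(-32))/31521 + R(T, 80)/(-37950) = (-29*3*(-32))/31521 - 16/(-37950) = -87*(-32)*(1/31521) - 16*(-1/37950) = 2784*(1/31521) + 8/18975 = 928/10507 + 8/18975 = 17692856/199370325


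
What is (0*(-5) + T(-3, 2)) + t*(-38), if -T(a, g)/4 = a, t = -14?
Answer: 544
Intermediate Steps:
T(a, g) = -4*a
(0*(-5) + T(-3, 2)) + t*(-38) = (0*(-5) - 4*(-3)) - 14*(-38) = (0 + 12) + 532 = 12 + 532 = 544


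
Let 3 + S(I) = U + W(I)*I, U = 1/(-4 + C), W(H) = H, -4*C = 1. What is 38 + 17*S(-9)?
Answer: 1360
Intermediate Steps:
C = -¼ (C = -¼*1 = -¼ ≈ -0.25000)
U = -4/17 (U = 1/(-4 - ¼) = 1/(-17/4) = -4/17 ≈ -0.23529)
S(I) = -55/17 + I² (S(I) = -3 + (-4/17 + I*I) = -3 + (-4/17 + I²) = -55/17 + I²)
38 + 17*S(-9) = 38 + 17*(-55/17 + (-9)²) = 38 + 17*(-55/17 + 81) = 38 + 17*(1322/17) = 38 + 1322 = 1360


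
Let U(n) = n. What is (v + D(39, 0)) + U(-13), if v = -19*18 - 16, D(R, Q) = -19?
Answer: -390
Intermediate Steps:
v = -358 (v = -342 - 16 = -358)
(v + D(39, 0)) + U(-13) = (-358 - 19) - 13 = -377 - 13 = -390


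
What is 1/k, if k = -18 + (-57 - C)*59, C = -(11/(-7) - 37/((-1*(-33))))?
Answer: -231/817709 ≈ -0.00028250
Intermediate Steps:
C = 622/231 (C = -(11*(-1/7) - 37/33) = -(-11/7 - 37*1/33) = -(-11/7 - 37/33) = -1*(-622/231) = 622/231 ≈ 2.6926)
k = -817709/231 (k = -18 + (-57 - 1*622/231)*59 = -18 + (-57 - 622/231)*59 = -18 - 13789/231*59 = -18 - 813551/231 = -817709/231 ≈ -3539.9)
1/k = 1/(-817709/231) = -231/817709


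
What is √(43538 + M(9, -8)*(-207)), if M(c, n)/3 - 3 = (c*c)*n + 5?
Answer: √440978 ≈ 664.06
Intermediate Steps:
M(c, n) = 24 + 3*n*c² (M(c, n) = 9 + 3*((c*c)*n + 5) = 9 + 3*(c²*n + 5) = 9 + 3*(n*c² + 5) = 9 + 3*(5 + n*c²) = 9 + (15 + 3*n*c²) = 24 + 3*n*c²)
√(43538 + M(9, -8)*(-207)) = √(43538 + (24 + 3*(-8)*9²)*(-207)) = √(43538 + (24 + 3*(-8)*81)*(-207)) = √(43538 + (24 - 1944)*(-207)) = √(43538 - 1920*(-207)) = √(43538 + 397440) = √440978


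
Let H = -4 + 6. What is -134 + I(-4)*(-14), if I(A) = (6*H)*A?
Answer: 538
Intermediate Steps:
H = 2
I(A) = 12*A (I(A) = (6*2)*A = 12*A)
-134 + I(-4)*(-14) = -134 + (12*(-4))*(-14) = -134 - 48*(-14) = -134 + 672 = 538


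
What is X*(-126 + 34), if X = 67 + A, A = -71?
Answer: 368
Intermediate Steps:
X = -4 (X = 67 - 71 = -4)
X*(-126 + 34) = -4*(-126 + 34) = -4*(-92) = 368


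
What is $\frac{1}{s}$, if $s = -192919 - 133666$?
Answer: $- \frac{1}{326585} \approx -3.062 \cdot 10^{-6}$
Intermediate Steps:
$s = -326585$ ($s = -192919 - 133666 = -326585$)
$\frac{1}{s} = \frac{1}{-326585} = - \frac{1}{326585}$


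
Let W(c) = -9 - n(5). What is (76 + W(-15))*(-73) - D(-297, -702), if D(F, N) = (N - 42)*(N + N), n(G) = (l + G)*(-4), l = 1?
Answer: -1051219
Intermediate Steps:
n(G) = -4 - 4*G (n(G) = (1 + G)*(-4) = -4 - 4*G)
D(F, N) = 2*N*(-42 + N) (D(F, N) = (-42 + N)*(2*N) = 2*N*(-42 + N))
W(c) = 15 (W(c) = -9 - (-4 - 4*5) = -9 - (-4 - 20) = -9 - 1*(-24) = -9 + 24 = 15)
(76 + W(-15))*(-73) - D(-297, -702) = (76 + 15)*(-73) - 2*(-702)*(-42 - 702) = 91*(-73) - 2*(-702)*(-744) = -6643 - 1*1044576 = -6643 - 1044576 = -1051219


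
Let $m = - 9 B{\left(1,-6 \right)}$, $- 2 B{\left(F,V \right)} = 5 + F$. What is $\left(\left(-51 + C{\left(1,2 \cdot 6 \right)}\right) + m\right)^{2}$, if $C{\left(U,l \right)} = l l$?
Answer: $14400$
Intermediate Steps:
$B{\left(F,V \right)} = - \frac{5}{2} - \frac{F}{2}$ ($B{\left(F,V \right)} = - \frac{5 + F}{2} = - \frac{5}{2} - \frac{F}{2}$)
$C{\left(U,l \right)} = l^{2}$
$m = 27$ ($m = - 9 \left(- \frac{5}{2} - \frac{1}{2}\right) = \left(-9\right) \left(-3\right) = 27$)
$\left(\left(-51 + C{\left(1,2 \cdot 6 \right)}\right) + m\right)^{2} = \left(\left(-51 + \left(2 \cdot 6\right)^{2}\right) + 27\right)^{2} = \left(\left(-51 + 12^{2}\right) + 27\right)^{2} = \left(\left(-51 + 144\right) + 27\right)^{2} = \left(93 + 27\right)^{2} = 120^{2} = 14400$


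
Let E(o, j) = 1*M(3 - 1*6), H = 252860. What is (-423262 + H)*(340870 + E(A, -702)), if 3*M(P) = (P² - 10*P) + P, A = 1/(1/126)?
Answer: -58086974564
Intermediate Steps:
A = 126 (A = 1/(1/126) = 126)
M(P) = -3*P + P²/3 (M(P) = ((P² - 10*P) + P)/3 = (P² - 9*P)/3 = -3*P + P²/3)
E(o, j) = 12 (E(o, j) = 1*((3 - 1*6)*(-9 + (3 - 1*6))/3) = 1*((3 - 6)*(-9 + (3 - 6))/3) = 1*((⅓)*(-3)*(-9 - 3)) = 1*((⅓)*(-3)*(-12)) = 1*12 = 12)
(-423262 + H)*(340870 + E(A, -702)) = (-423262 + 252860)*(340870 + 12) = -170402*340882 = -58086974564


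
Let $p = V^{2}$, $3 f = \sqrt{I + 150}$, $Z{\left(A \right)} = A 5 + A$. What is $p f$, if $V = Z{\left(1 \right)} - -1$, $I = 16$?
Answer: $\frac{49 \sqrt{166}}{3} \approx 210.44$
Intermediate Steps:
$Z{\left(A \right)} = 6 A$ ($Z{\left(A \right)} = 5 A + A = 6 A$)
$V = 7$ ($V = 6 \cdot 1 - -1 = 6 + 1 = 7$)
$f = \frac{\sqrt{166}}{3}$ ($f = \frac{\sqrt{16 + 150}}{3} = \frac{\sqrt{166}}{3} \approx 4.2947$)
$p = 49$ ($p = 7^{2} = 49$)
$p f = 49 \frac{\sqrt{166}}{3} = \frac{49 \sqrt{166}}{3}$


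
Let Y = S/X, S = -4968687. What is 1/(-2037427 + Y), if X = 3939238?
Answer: -3939238/8025914829313 ≈ -4.9082e-7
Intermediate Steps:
Y = -4968687/3939238 ≈ -1.2613
1/(-2037427 + Y) = 1/(-2037427 - 4968687/3939238) = 1/(-8025914829313/3939238) = -3939238/8025914829313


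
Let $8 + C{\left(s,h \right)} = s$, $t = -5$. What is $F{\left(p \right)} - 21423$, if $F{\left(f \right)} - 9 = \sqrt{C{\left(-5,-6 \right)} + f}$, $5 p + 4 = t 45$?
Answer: $-21414 + \frac{7 i \sqrt{30}}{5} \approx -21414.0 + 7.6681 i$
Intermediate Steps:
$p = - \frac{229}{5}$ ($p = - \frac{4}{5} + \frac{\left(-5\right) 45}{5} = - \frac{4}{5} + \frac{1}{5} \left(-225\right) = - \frac{4}{5} - 45 = - \frac{229}{5} \approx -45.8$)
$C{\left(s,h \right)} = -8 + s$
$F{\left(f \right)} = 9 + \sqrt{-13 + f}$ ($F{\left(f \right)} = 9 + \sqrt{\left(-8 - 5\right) + f} = 9 + \sqrt{-13 + f}$)
$F{\left(p \right)} - 21423 = \left(9 + \sqrt{-13 - \frac{229}{5}}\right) - 21423 = \left(9 + \sqrt{- \frac{294}{5}}\right) - 21423 = \left(9 + \frac{7 i \sqrt{30}}{5}\right) - 21423 = -21414 + \frac{7 i \sqrt{30}}{5}$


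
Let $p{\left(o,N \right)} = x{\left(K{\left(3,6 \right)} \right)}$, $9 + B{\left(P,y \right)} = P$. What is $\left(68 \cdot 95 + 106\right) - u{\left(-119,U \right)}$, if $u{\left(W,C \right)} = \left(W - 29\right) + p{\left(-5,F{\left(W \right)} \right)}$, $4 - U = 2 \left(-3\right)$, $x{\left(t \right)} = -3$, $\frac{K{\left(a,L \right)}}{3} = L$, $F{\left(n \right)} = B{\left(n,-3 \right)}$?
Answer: $6717$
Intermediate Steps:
$B{\left(P,y \right)} = -9 + P$
$F{\left(n \right)} = -9 + n$
$K{\left(a,L \right)} = 3 L$
$U = 10$ ($U = 4 - 2 \left(-3\right) = 4 - -6 = 4 + 6 = 10$)
$p{\left(o,N \right)} = -3$
$u{\left(W,C \right)} = -32 + W$ ($u{\left(W,C \right)} = \left(W - 29\right) - 3 = \left(-29 + W\right) - 3 = -32 + W$)
$\left(68 \cdot 95 + 106\right) - u{\left(-119,U \right)} = \left(68 \cdot 95 + 106\right) - \left(-32 - 119\right) = \left(6460 + 106\right) - -151 = 6566 + 151 = 6717$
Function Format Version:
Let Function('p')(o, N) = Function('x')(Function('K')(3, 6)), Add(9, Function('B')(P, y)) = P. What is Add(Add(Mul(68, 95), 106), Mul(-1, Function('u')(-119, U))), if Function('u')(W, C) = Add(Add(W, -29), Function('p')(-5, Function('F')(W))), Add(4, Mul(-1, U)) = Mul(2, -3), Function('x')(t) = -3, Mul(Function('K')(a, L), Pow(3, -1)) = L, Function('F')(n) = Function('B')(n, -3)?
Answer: 6717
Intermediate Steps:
Function('B')(P, y) = Add(-9, P)
Function('F')(n) = Add(-9, n)
Function('K')(a, L) = Mul(3, L)
U = 10 (U = Add(4, Mul(-1, Mul(2, -3))) = Add(4, Mul(-1, -6)) = Add(4, 6) = 10)
Function('p')(o, N) = -3
Function('u')(W, C) = Add(-32, W) (Function('u')(W, C) = Add(Add(W, -29), -3) = Add(Add(-29, W), -3) = Add(-32, W))
Add(Add(Mul(68, 95), 106), Mul(-1, Function('u')(-119, U))) = Add(Add(Mul(68, 95), 106), Mul(-1, Add(-32, -119))) = Add(Add(6460, 106), Mul(-1, -151)) = Add(6566, 151) = 6717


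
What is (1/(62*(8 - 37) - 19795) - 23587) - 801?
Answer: -526610085/21593 ≈ -24388.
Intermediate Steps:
(1/(62*(8 - 37) - 19795) - 23587) - 801 = (1/(62*(-29) - 19795) - 23587) - 801 = (1/(-1798 - 19795) - 23587) - 801 = (1/(-21593) - 23587) - 801 = (-1/21593 - 23587) - 801 = -509314092/21593 - 801 = -526610085/21593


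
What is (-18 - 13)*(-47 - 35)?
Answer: 2542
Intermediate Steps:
(-18 - 13)*(-47 - 35) = -31*(-82) = 2542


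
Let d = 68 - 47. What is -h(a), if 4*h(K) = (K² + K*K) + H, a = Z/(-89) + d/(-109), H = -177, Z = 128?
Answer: 16156755895/376437604 ≈ 42.920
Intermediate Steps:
d = 21
a = -15821/9701 (a = 128/(-89) + 21/(-109) = 128*(-1/89) + 21*(-1/109) = -128/89 - 21/109 = -15821/9701 ≈ -1.6309)
h(K) = -177/4 + K²/2 (h(K) = ((K² + K*K) - 177)/4 = ((K² + K²) - 177)/4 = (2*K² - 177)/4 = (-177 + 2*K²)/4 = -177/4 + K²/2)
-h(a) = -(-177/4 + (-15821/9701)²/2) = -(-177/4 + (½)*(250304041/94109401)) = -(-177/4 + 250304041/188218802) = -1*(-16156755895/376437604) = 16156755895/376437604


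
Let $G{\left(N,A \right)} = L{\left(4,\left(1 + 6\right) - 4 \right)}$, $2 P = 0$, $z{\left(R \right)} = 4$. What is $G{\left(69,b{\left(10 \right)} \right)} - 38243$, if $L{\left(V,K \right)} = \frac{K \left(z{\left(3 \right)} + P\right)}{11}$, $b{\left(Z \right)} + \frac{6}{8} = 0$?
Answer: $- \frac{420661}{11} \approx -38242.0$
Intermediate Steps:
$P = 0$ ($P = \frac{1}{2} \cdot 0 = 0$)
$b{\left(Z \right)} = - \frac{3}{4}$ ($b{\left(Z \right)} = - \frac{3}{4} + 0 = - \frac{3}{4}$)
$L{\left(V,K \right)} = \frac{4 K}{11}$ ($L{\left(V,K \right)} = \frac{K \left(4 + 0\right)}{11} = K 4 \cdot \frac{1}{11} = 4 K \frac{1}{11} = \frac{4 K}{11}$)
$G{\left(N,A \right)} = \frac{12}{11}$ ($G{\left(N,A \right)} = \frac{4 \left(\left(1 + 6\right) - 4\right)}{11} = \frac{4 \left(7 - 4\right)}{11} = \frac{4}{11} \cdot 3 = \frac{12}{11}$)
$G{\left(69,b{\left(10 \right)} \right)} - 38243 = \frac{12}{11} - 38243 = - \frac{420661}{11}$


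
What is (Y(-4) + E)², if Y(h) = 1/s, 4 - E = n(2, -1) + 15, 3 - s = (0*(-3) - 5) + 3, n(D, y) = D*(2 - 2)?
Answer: 2916/25 ≈ 116.64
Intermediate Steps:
n(D, y) = 0 (n(D, y) = D*0 = 0)
s = 5 (s = 3 - ((0*(-3) - 5) + 3) = 3 - ((0 - 5) + 3) = 3 - (-5 + 3) = 3 - 1*(-2) = 3 + 2 = 5)
E = -11 (E = 4 - (0 + 15) = 4 - 1*15 = 4 - 15 = -11)
Y(h) = ⅕ (Y(h) = 1/5 = ⅕)
(Y(-4) + E)² = (⅕ - 11)² = (-54/5)² = 2916/25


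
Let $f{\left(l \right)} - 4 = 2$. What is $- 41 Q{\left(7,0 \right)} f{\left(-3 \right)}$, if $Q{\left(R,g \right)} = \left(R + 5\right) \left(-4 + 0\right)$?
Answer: $11808$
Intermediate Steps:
$Q{\left(R,g \right)} = -20 - 4 R$ ($Q{\left(R,g \right)} = \left(5 + R\right) \left(-4\right) = -20 - 4 R$)
$f{\left(l \right)} = 6$ ($f{\left(l \right)} = 4 + 2 = 6$)
$- 41 Q{\left(7,0 \right)} f{\left(-3 \right)} = - 41 \left(-20 - 28\right) 6 = \left(-41\right) \left(-48\right) 6 = 1968 \cdot 6 = 11808$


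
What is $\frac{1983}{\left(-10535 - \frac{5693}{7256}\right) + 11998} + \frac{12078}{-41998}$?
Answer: $\frac{21643129617}{20254175015} \approx 1.0686$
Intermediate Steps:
$\frac{1983}{\left(-10535 - \frac{5693}{7256}\right) + 11998} + \frac{12078}{-41998} = \frac{1983}{\left(-10535 - \frac{5693}{7256}\right) + 11998} + 12078 \left(- \frac{1}{41998}\right) = \frac{1983}{\left(-10535 - \frac{5693}{7256}\right) + 11998} - \frac{549}{1909} = \frac{1983}{- \frac{76447653}{7256} + 11998} - \frac{549}{1909} = \frac{1983}{\frac{10609835}{7256}} - \frac{549}{1909} = 1983 \cdot \frac{7256}{10609835} - \frac{549}{1909} = \frac{14388648}{10609835} - \frac{549}{1909} = \frac{21643129617}{20254175015}$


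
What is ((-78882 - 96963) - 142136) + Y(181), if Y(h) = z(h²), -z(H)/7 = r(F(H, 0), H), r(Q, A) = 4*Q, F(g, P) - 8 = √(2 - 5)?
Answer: -318205 - 28*I*√3 ≈ -3.1821e+5 - 48.497*I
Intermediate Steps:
F(g, P) = 8 + I*√3 (F(g, P) = 8 + √(2 - 5) = 8 + √(-3) = 8 + I*√3)
z(H) = -224 - 28*I*√3 (z(H) = -28*(8 + I*√3) = -7*(32 + 4*I*√3) = -224 - 28*I*√3)
Y(h) = -224 - 28*I*√3
((-78882 - 96963) - 142136) + Y(181) = ((-78882 - 96963) - 142136) + (-224 - 28*I*√3) = (-175845 - 142136) + (-224 - 28*I*√3) = -317981 + (-224 - 28*I*√3) = -318205 - 28*I*√3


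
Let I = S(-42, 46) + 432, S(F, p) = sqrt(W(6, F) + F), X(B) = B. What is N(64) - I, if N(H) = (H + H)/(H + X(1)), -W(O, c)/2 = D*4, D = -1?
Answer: -27952/65 - I*sqrt(34) ≈ -430.03 - 5.831*I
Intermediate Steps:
W(O, c) = 8 (W(O, c) = -(-2)*4 = -2*(-4) = 8)
S(F, p) = sqrt(8 + F)
N(H) = 2*H/(1 + H) (N(H) = (H + H)/(H + 1) = (2*H)/(1 + H) = 2*H/(1 + H))
I = 432 + I*sqrt(34) (I = sqrt(8 - 42) + 432 = sqrt(-34) + 432 = I*sqrt(34) + 432 = 432 + I*sqrt(34) ≈ 432.0 + 5.831*I)
N(64) - I = 2*64/(1 + 64) - (432 + I*sqrt(34)) = 2*64/65 + (-432 - I*sqrt(34)) = 2*64*(1/65) + (-432 - I*sqrt(34)) = 128/65 + (-432 - I*sqrt(34)) = -27952/65 - I*sqrt(34)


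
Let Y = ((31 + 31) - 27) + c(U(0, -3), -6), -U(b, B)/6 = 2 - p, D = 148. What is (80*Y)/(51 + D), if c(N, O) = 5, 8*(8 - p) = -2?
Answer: 3200/199 ≈ 16.080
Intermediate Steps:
p = 33/4 (p = 8 - 1/8*(-2) = 8 + 1/4 = 33/4 ≈ 8.2500)
U(b, B) = 75/2 (U(b, B) = -6*(2 - 1*33/4) = -6*(2 - 33/4) = -6*(-25/4) = 75/2)
Y = 40 (Y = ((31 + 31) - 27) + 5 = (62 - 27) + 5 = 35 + 5 = 40)
(80*Y)/(51 + D) = (80*40)/(51 + 148) = 3200/199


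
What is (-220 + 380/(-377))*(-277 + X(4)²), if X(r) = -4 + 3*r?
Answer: 17747160/377 ≈ 47075.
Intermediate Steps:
(-220 + 380/(-377))*(-277 + X(4)²) = (-220 + 380/(-377))*(-277 + (-4 + 3*4)²) = (-220 + 380*(-1/377))*(-277 + (-4 + 12)²) = (-220 - 380/377)*(-277 + 8²) = -83320*(-277 + 64)/377 = -83320/377*(-213) = 17747160/377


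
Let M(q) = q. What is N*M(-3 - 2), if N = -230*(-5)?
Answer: -5750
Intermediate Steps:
N = 1150
N*M(-3 - 2) = 1150*(-3 - 2) = 1150*(-5) = -5750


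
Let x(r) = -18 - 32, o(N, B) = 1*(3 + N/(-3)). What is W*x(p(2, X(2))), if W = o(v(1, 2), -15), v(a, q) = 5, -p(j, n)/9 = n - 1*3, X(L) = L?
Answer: -200/3 ≈ -66.667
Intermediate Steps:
p(j, n) = 27 - 9*n (p(j, n) = -9*(n - 1*3) = -9*(n - 3) = -9*(-3 + n) = 27 - 9*n)
o(N, B) = 3 - N/3 (o(N, B) = 1*(3 + N*(-1/3)) = 1*(3 - N/3) = 3 - N/3)
W = 4/3 (W = 3 - 1/3*5 = 3 - 5/3 = 4/3 ≈ 1.3333)
x(r) = -50
W*x(p(2, X(2))) = (4/3)*(-50) = -200/3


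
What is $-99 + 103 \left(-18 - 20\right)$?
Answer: $-4013$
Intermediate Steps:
$-99 + 103 \left(-18 - 20\right) = -99 + 103 \left(-38\right) = -99 - 3914 = -4013$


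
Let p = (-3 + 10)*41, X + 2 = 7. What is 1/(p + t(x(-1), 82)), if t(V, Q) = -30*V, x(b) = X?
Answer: 1/137 ≈ 0.0072993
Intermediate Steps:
X = 5 (X = -2 + 7 = 5)
x(b) = 5
p = 287 (p = 7*41 = 287)
1/(p + t(x(-1), 82)) = 1/(287 - 30*5) = 1/(287 - 150) = 1/137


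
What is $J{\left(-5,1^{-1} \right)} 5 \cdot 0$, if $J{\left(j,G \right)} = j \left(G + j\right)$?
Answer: $0$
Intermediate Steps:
$J{\left(-5,1^{-1} \right)} 5 \cdot 0 = - 5 \left(1^{-1} - 5\right) 5 \cdot 0 = - 5 \left(1 - 5\right) 5 \cdot 0 = \left(-5\right) \left(-4\right) 5 \cdot 0 = 20 \cdot 5 \cdot 0 = 100 \cdot 0 = 0$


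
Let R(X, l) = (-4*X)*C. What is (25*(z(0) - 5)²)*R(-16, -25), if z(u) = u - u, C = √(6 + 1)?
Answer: 40000*√7 ≈ 1.0583e+5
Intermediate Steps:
C = √7 ≈ 2.6458
z(u) = 0
R(X, l) = -4*X*√7 (R(X, l) = (-4*X)*√7 = -4*X*√7)
(25*(z(0) - 5)²)*R(-16, -25) = (25*(0 - 5)²)*(-4*(-16)*√7) = (25*(-5)²)*(64*√7) = (25*25)*(64*√7) = 625*(64*√7) = 40000*√7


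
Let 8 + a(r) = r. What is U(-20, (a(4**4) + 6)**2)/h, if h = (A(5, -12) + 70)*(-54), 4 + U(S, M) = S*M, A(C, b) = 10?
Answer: 107527/360 ≈ 298.69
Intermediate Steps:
a(r) = -8 + r
U(S, M) = -4 + M*S (U(S, M) = -4 + S*M = -4 + M*S)
h = -4320 (h = (10 + 70)*(-54) = 80*(-54) = -4320)
U(-20, (a(4**4) + 6)**2)/h = (-4 + ((-8 + 4**4) + 6)**2*(-20))/(-4320) = (-4 + ((-8 + 256) + 6)**2*(-20))*(-1/4320) = (-4 + (248 + 6)**2*(-20))*(-1/4320) = (-4 + 254**2*(-20))*(-1/4320) = (-4 + 64516*(-20))*(-1/4320) = (-4 - 1290320)*(-1/4320) = -1290324*(-1/4320) = 107527/360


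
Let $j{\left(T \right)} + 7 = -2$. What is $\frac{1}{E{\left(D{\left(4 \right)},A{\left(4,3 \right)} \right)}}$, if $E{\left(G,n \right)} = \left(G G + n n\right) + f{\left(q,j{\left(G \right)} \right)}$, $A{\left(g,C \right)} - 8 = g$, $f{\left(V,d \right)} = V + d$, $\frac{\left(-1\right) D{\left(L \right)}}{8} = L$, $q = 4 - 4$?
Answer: $\frac{1}{1159} \approx 0.00086281$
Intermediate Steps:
$j{\left(T \right)} = -9$ ($j{\left(T \right)} = -7 - 2 = -9$)
$q = 0$ ($q = 4 - 4 = 0$)
$D{\left(L \right)} = - 8 L$
$A{\left(g,C \right)} = 8 + g$
$E{\left(G,n \right)} = -9 + G^{2} + n^{2}$ ($E{\left(G,n \right)} = \left(G G + n n\right) + \left(0 - 9\right) = \left(G^{2} + n^{2}\right) - 9 = -9 + G^{2} + n^{2}$)
$\frac{1}{E{\left(D{\left(4 \right)},A{\left(4,3 \right)} \right)}} = \frac{1}{-9 + \left(\left(-8\right) 4\right)^{2} + \left(8 + 4\right)^{2}} = \frac{1}{-9 + \left(-32\right)^{2} + 12^{2}} = \frac{1}{-9 + 1024 + 144} = \frac{1}{1159}$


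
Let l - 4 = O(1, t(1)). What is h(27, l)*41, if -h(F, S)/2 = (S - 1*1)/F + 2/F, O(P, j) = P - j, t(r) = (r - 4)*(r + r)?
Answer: -328/9 ≈ -36.444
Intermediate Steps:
t(r) = 2*r*(-4 + r) (t(r) = (-4 + r)*(2*r) = 2*r*(-4 + r))
l = 11 (l = 4 + (1 - 2*(-4 + 1)) = 4 + (1 - 2*(-3)) = 4 + (1 - 1*(-6)) = 4 + (1 + 6) = 4 + 7 = 11)
h(F, S) = -4/F - 2*(-1 + S)/F (h(F, S) = -2*((S - 1*1)/F + 2/F) = -2*((S - 1)/F + 2/F) = -2*((-1 + S)/F + 2/F) = -2*(2/F + (-1 + S)/F) = -4/F - 2*(-1 + S)/F)
h(27, l)*41 = (2*(-1 - 1*11)/27)*41 = (2*(1/27)*(-1 - 11))*41 = (2*(1/27)*(-12))*41 = -8/9*41 = -328/9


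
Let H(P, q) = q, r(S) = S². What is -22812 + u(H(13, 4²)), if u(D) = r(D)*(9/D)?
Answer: -22668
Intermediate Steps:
u(D) = 9*D (u(D) = D²*(9/D) = 9*D)
-22812 + u(H(13, 4²)) = -22812 + 9*4² = -22812 + 9*16 = -22812 + 144 = -22668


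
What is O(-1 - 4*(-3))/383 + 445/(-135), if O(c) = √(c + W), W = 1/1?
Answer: -89/27 + 2*√3/383 ≈ -3.2873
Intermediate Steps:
W = 1 (W = 1*1 = 1)
O(c) = √(1 + c) (O(c) = √(c + 1) = √(1 + c))
O(-1 - 4*(-3))/383 + 445/(-135) = √(1 + (-1 - 4*(-3)))/383 + 445/(-135) = √(1 + (-1 + 12))*(1/383) + 445*(-1/135) = √(1 + 11)*(1/383) - 89/27 = √12*(1/383) - 89/27 = (2*√3)*(1/383) - 89/27 = 2*√3/383 - 89/27 = -89/27 + 2*√3/383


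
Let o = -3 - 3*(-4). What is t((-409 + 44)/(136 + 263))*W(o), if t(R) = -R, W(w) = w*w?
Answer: 9855/133 ≈ 74.098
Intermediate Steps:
o = 9 (o = -3 + 12 = 9)
W(w) = w**2
t((-409 + 44)/(136 + 263))*W(o) = -(-409 + 44)/(136 + 263)*9**2 = -(-365)/399*81 = -1*(-365/399)*81 = (365/399)*81 = 9855/133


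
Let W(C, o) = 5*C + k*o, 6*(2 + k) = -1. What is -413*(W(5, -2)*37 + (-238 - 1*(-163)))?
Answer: -1251803/3 ≈ -4.1727e+5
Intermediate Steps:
k = -13/6 (k = -2 + (⅙)*(-1) = -2 - ⅙ = -13/6 ≈ -2.1667)
W(C, o) = 5*C - 13*o/6
-413*(W(5, -2)*37 + (-238 - 1*(-163))) = -413*((5*5 - 13/6*(-2))*37 + (-238 - 1*(-163))) = -413*((25 + 13/3)*37 + (-238 + 163)) = -413*((88/3)*37 - 75) = -413*(3256/3 - 75) = -413*3031/3 = -1251803/3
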